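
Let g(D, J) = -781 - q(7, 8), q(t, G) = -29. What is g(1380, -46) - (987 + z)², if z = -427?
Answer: -314352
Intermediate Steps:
g(D, J) = -752 (g(D, J) = -781 - 1*(-29) = -781 + 29 = -752)
g(1380, -46) - (987 + z)² = -752 - (987 - 427)² = -752 - 1*560² = -752 - 1*313600 = -752 - 313600 = -314352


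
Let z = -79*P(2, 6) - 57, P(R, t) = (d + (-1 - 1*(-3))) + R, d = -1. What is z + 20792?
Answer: 20498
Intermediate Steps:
P(R, t) = 1 + R (P(R, t) = (-1 + (-1 - 1*(-3))) + R = (-1 + (-1 + 3)) + R = (-1 + 2) + R = 1 + R)
z = -294 (z = -79*(1 + 2) - 57 = -79*3 - 57 = -237 - 57 = -294)
z + 20792 = -294 + 20792 = 20498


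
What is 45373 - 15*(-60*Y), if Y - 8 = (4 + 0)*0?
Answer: 52573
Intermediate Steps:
Y = 8 (Y = 8 + (4 + 0)*0 = 8 + 4*0 = 8 + 0 = 8)
45373 - 15*(-60*Y) = 45373 - 15*(-60*8) = 45373 - 15*(-480) = 45373 - 1*(-7200) = 45373 + 7200 = 52573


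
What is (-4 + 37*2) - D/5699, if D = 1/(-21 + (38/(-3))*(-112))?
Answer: 1672713487/23895907 ≈ 70.000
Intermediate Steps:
D = 3/4193 (D = 1/(-21 + (38*(-⅓))*(-112)) = 1/(-21 - 38/3*(-112)) = 1/(-21 + 4256/3) = 1/(4193/3) = 3/4193 ≈ 0.00071548)
(-4 + 37*2) - D/5699 = (-4 + 37*2) - 3/(4193*5699) = (-4 + 74) - 3/(4193*5699) = 70 - 1*3/23895907 = 70 - 3/23895907 = 1672713487/23895907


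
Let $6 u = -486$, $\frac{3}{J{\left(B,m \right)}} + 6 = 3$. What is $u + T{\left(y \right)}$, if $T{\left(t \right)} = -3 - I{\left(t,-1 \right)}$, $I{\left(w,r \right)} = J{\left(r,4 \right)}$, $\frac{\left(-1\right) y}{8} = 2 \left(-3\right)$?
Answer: $-83$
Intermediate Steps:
$y = 48$ ($y = - 8 \cdot 2 \left(-3\right) = \left(-8\right) \left(-6\right) = 48$)
$J{\left(B,m \right)} = -1$ ($J{\left(B,m \right)} = \frac{3}{-6 + 3} = \frac{3}{-3} = 3 \left(- \frac{1}{3}\right) = -1$)
$I{\left(w,r \right)} = -1$
$T{\left(t \right)} = -2$ ($T{\left(t \right)} = -3 - -1 = -3 + 1 = -2$)
$u = -81$ ($u = \frac{1}{6} \left(-486\right) = -81$)
$u + T{\left(y \right)} = -81 - 2 = -83$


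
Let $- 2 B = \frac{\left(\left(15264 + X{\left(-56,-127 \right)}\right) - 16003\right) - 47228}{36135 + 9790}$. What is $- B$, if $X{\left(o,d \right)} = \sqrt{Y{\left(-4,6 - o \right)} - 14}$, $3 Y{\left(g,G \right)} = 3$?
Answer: $- \frac{47967}{91850} + \frac{i \sqrt{13}}{91850} \approx -0.52223 + 3.9255 \cdot 10^{-5} i$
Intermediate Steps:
$Y{\left(g,G \right)} = 1$ ($Y{\left(g,G \right)} = \frac{1}{3} \cdot 3 = 1$)
$X{\left(o,d \right)} = i \sqrt{13}$ ($X{\left(o,d \right)} = \sqrt{1 - 14} = \sqrt{-13} = i \sqrt{13}$)
$B = \frac{47967}{91850} - \frac{i \sqrt{13}}{91850}$ ($B = - \frac{\left(\left(\left(15264 + i \sqrt{13}\right) - 16003\right) - 47228\right) \frac{1}{36135 + 9790}}{2} = - \frac{\left(\left(-739 + i \sqrt{13}\right) - 47228\right) \frac{1}{45925}}{2} = - \frac{\left(-47967 + i \sqrt{13}\right) \frac{1}{45925}}{2} = - \frac{- \frac{47967}{45925} + \frac{i \sqrt{13}}{45925}}{2} = \frac{47967}{91850} - \frac{i \sqrt{13}}{91850} \approx 0.52223 - 3.9255 \cdot 10^{-5} i$)
$- B = - (\frac{47967}{91850} - \frac{i \sqrt{13}}{91850}) = - \frac{47967}{91850} + \frac{i \sqrt{13}}{91850}$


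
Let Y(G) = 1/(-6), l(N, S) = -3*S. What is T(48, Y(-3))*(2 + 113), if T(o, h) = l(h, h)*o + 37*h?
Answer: 12305/6 ≈ 2050.8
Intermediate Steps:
Y(G) = -⅙
T(o, h) = 37*h - 3*h*o (T(o, h) = (-3*h)*o + 37*h = -3*h*o + 37*h = 37*h - 3*h*o)
T(48, Y(-3))*(2 + 113) = (-(37 - 3*48)/6)*(2 + 113) = -(37 - 144)/6*115 = -⅙*(-107)*115 = (107/6)*115 = 12305/6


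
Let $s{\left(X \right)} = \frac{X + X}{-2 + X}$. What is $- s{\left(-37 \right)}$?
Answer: $- \frac{74}{39} \approx -1.8974$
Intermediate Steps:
$s{\left(X \right)} = \frac{2 X}{-2 + X}$
$- s{\left(-37 \right)} = - \frac{2 \left(-37\right)}{-2 - 37} = - \frac{2 \left(-37\right)}{-39} = - \frac{2 \left(-37\right) \left(-1\right)}{39} = \left(-1\right) \frac{74}{39} = - \frac{74}{39}$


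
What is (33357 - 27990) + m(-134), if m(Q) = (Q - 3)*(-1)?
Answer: 5504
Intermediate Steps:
m(Q) = 3 - Q (m(Q) = (-3 + Q)*(-1) = 3 - Q)
(33357 - 27990) + m(-134) = (33357 - 27990) + (3 - 1*(-134)) = 5367 + (3 + 134) = 5367 + 137 = 5504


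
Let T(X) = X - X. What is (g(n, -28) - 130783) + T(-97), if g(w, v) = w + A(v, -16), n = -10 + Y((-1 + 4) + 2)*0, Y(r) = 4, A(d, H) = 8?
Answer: -130785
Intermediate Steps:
T(X) = 0
n = -10 (n = -10 + 4*0 = -10 + 0 = -10)
g(w, v) = 8 + w (g(w, v) = w + 8 = 8 + w)
(g(n, -28) - 130783) + T(-97) = ((8 - 10) - 130783) + 0 = (-2 - 130783) + 0 = -130785 + 0 = -130785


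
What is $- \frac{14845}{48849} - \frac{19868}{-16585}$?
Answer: $\frac{724327607}{810160665} \approx 0.89405$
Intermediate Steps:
$- \frac{14845}{48849} - \frac{19868}{-16585} = \left(-14845\right) \frac{1}{48849} - - \frac{19868}{16585} = - \frac{14845}{48849} + \frac{19868}{16585} = \frac{724327607}{810160665}$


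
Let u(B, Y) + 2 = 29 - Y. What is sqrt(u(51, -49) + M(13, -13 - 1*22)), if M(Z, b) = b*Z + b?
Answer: 3*I*sqrt(46) ≈ 20.347*I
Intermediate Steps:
u(B, Y) = 27 - Y (u(B, Y) = -2 + (29 - Y) = 27 - Y)
M(Z, b) = b + Z*b (M(Z, b) = Z*b + b = b + Z*b)
sqrt(u(51, -49) + M(13, -13 - 1*22)) = sqrt((27 - 1*(-49)) + (-13 - 1*22)*(1 + 13)) = sqrt((27 + 49) + (-13 - 22)*14) = sqrt(76 - 35*14) = sqrt(76 - 490) = sqrt(-414) = 3*I*sqrt(46)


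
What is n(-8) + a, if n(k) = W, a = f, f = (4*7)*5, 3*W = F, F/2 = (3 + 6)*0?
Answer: 140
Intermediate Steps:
F = 0 (F = 2*((3 + 6)*0) = 2*(9*0) = 2*0 = 0)
W = 0 (W = (⅓)*0 = 0)
f = 140 (f = 28*5 = 140)
a = 140
n(k) = 0
n(-8) + a = 0 + 140 = 140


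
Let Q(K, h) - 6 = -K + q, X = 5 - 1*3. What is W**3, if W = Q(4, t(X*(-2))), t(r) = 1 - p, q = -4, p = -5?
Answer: -8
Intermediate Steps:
X = 2 (X = 5 - 3 = 2)
t(r) = 6 (t(r) = 1 - 1*(-5) = 1 + 5 = 6)
Q(K, h) = 2 - K (Q(K, h) = 6 + (-K - 4) = 6 + (-4 - K) = 2 - K)
W = -2 (W = 2 - 1*4 = 2 - 4 = -2)
W**3 = (-2)**3 = -8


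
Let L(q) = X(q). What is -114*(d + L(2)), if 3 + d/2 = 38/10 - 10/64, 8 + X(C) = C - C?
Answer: 30609/40 ≈ 765.22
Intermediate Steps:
X(C) = -8 (X(C) = -8 + (C - C) = -8 + 0 = -8)
L(q) = -8
d = 103/80 (d = -6 + 2*(38/10 - 10/64) = -6 + 2*(38*(⅒) - 10*1/64) = -6 + 2*(19/5 - 5/32) = -6 + 2*(583/160) = -6 + 583/80 = 103/80 ≈ 1.2875)
-114*(d + L(2)) = -114*(103/80 - 8) = -114*(-537/80) = 30609/40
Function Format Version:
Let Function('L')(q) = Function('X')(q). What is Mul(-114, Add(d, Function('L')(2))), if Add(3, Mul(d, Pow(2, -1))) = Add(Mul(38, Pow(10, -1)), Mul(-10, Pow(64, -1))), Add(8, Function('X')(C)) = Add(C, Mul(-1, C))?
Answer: Rational(30609, 40) ≈ 765.22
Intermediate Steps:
Function('X')(C) = -8 (Function('X')(C) = Add(-8, Add(C, Mul(-1, C))) = Add(-8, 0) = -8)
Function('L')(q) = -8
d = Rational(103, 80) (d = Add(-6, Mul(2, Add(Mul(38, Pow(10, -1)), Mul(-10, Pow(64, -1))))) = Add(-6, Mul(2, Add(Mul(38, Rational(1, 10)), Mul(-10, Rational(1, 64))))) = Add(-6, Mul(2, Add(Rational(19, 5), Rational(-5, 32)))) = Add(-6, Mul(2, Rational(583, 160))) = Add(-6, Rational(583, 80)) = Rational(103, 80) ≈ 1.2875)
Mul(-114, Add(d, Function('L')(2))) = Mul(-114, Add(Rational(103, 80), -8)) = Mul(-114, Rational(-537, 80)) = Rational(30609, 40)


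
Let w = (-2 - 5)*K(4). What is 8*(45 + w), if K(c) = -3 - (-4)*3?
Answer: -144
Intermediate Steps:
K(c) = 9 (K(c) = -3 - 1*(-12) = -3 + 12 = 9)
w = -63 (w = (-2 - 5)*9 = -7*9 = -63)
8*(45 + w) = 8*(45 - 63) = 8*(-18) = -144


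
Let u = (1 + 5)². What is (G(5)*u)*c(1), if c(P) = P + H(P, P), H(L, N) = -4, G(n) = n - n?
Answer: 0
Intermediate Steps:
G(n) = 0
u = 36 (u = 6² = 36)
c(P) = -4 + P (c(P) = P - 4 = -4 + P)
(G(5)*u)*c(1) = (0*36)*(-4 + 1) = 0*(-3) = 0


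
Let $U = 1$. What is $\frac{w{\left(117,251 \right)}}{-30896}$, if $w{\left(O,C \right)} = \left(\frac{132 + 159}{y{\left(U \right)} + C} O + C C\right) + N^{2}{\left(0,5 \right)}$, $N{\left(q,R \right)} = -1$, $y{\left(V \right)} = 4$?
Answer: $- \frac{5366519}{2626160} \approx -2.0435$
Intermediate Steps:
$w{\left(O,C \right)} = 1 + C^{2} + \frac{291 O}{4 + C}$ ($w{\left(O,C \right)} = \left(\frac{132 + 159}{4 + C} O + C C\right) + \left(-1\right)^{2} = \left(\frac{291}{4 + C} O + C^{2}\right) + 1 = \left(\frac{291 O}{4 + C} + C^{2}\right) + 1 = \left(C^{2} + \frac{291 O}{4 + C}\right) + 1 = 1 + C^{2} + \frac{291 O}{4 + C}$)
$\frac{w{\left(117,251 \right)}}{-30896} = \frac{\frac{1}{4 + 251} \left(4 + 251 + 251^{3} + 4 \cdot 251^{2} + 291 \cdot 117\right)}{-30896} = \frac{4 + 251 + 15813251 + 4 \cdot 63001 + 34047}{255} \left(- \frac{1}{30896}\right) = \frac{4 + 251 + 15813251 + 252004 + 34047}{255} \left(- \frac{1}{30896}\right) = \frac{1}{255} \cdot 16099557 \left(- \frac{1}{30896}\right) = \frac{5366519}{85} \left(- \frac{1}{30896}\right) = - \frac{5366519}{2626160}$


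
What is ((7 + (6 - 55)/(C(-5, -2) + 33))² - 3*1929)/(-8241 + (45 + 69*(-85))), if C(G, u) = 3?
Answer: 7458743/18223056 ≈ 0.40930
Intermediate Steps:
((7 + (6 - 55)/(C(-5, -2) + 33))² - 3*1929)/(-8241 + (45 + 69*(-85))) = ((7 + (6 - 55)/(3 + 33))² - 3*1929)/(-8241 + (45 + 69*(-85))) = ((7 - 49/36)² - 5787)/(-8241 + (45 - 5865)) = ((7 - 49*1/36)² - 5787)/(-8241 - 5820) = ((7 - 49/36)² - 5787)/(-14061) = ((203/36)² - 5787)*(-1/14061) = (41209/1296 - 5787)*(-1/14061) = -7458743/1296*(-1/14061) = 7458743/18223056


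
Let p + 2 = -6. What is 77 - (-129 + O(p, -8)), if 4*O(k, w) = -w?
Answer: 204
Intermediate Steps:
p = -8 (p = -2 - 6 = -8)
O(k, w) = -w/4 (O(k, w) = (-w)/4 = -w/4)
77 - (-129 + O(p, -8)) = 77 - (-129 - ¼*(-8)) = 77 - (-129 + 2) = 77 - 1*(-127) = 77 + 127 = 204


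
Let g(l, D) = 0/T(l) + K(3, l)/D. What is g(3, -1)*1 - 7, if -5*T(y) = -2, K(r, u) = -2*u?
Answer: -1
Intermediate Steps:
T(y) = ⅖ (T(y) = -⅕*(-2) = ⅖)
g(l, D) = -2*l/D (g(l, D) = 0/(⅖) + (-2*l)/D = 0*(5/2) - 2*l/D = 0 - 2*l/D = -2*l/D)
g(3, -1)*1 - 7 = -2*3/(-1)*1 - 7 = -2*3*(-1)*1 - 7 = 6*1 - 7 = 6 - 7 = -1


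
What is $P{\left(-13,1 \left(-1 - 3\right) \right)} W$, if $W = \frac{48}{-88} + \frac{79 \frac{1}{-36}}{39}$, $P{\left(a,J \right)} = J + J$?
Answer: $\frac{18586}{3861} \approx 4.8138$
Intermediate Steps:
$P{\left(a,J \right)} = 2 J$
$W = - \frac{9293}{15444}$ ($W = 48 \left(- \frac{1}{88}\right) + 79 \left(- \frac{1}{36}\right) \frac{1}{39} = - \frac{6}{11} - \frac{79}{1404} = - \frac{9293}{15444} \approx -0.60172$)
$P{\left(-13,1 \left(-1 - 3\right) \right)} W = 2 \cdot 1 \left(-1 - 3\right) \left(- \frac{9293}{15444}\right) = 2 \cdot 1 \left(-4\right) \left(- \frac{9293}{15444}\right) = 2 \left(-4\right) \left(- \frac{9293}{15444}\right) = \left(-8\right) \left(- \frac{9293}{15444}\right) = \frac{18586}{3861}$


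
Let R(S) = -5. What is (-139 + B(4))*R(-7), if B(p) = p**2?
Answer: 615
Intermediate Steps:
(-139 + B(4))*R(-7) = (-139 + 4**2)*(-5) = (-139 + 16)*(-5) = -123*(-5) = 615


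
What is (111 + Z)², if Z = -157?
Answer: 2116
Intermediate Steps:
(111 + Z)² = (111 - 157)² = (-46)² = 2116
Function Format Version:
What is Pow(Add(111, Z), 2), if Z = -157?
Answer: 2116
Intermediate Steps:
Pow(Add(111, Z), 2) = Pow(Add(111, -157), 2) = Pow(-46, 2) = 2116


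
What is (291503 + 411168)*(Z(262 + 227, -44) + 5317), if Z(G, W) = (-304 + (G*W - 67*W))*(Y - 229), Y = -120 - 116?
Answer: 6170011408787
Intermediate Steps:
Y = -236
Z(G, W) = 141360 + 31155*W - 465*G*W (Z(G, W) = (-304 + (G*W - 67*W))*(-236 - 229) = (-304 + (-67*W + G*W))*(-465) = (-304 - 67*W + G*W)*(-465) = 141360 + 31155*W - 465*G*W)
(291503 + 411168)*(Z(262 + 227, -44) + 5317) = (291503 + 411168)*((141360 + 31155*(-44) - 465*(262 + 227)*(-44)) + 5317) = 702671*((141360 - 1370820 - 465*489*(-44)) + 5317) = 702671*((141360 - 1370820 + 10004940) + 5317) = 702671*(8775480 + 5317) = 702671*8780797 = 6170011408787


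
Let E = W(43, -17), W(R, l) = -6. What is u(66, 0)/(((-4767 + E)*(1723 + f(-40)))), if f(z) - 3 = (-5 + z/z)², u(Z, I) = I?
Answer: 0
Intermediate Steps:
f(z) = 19 (f(z) = 3 + (-5 + z/z)² = 3 + (-5 + 1)² = 3 + (-4)² = 3 + 16 = 19)
E = -6
u(66, 0)/(((-4767 + E)*(1723 + f(-40)))) = 0/(((-4767 - 6)*(1723 + 19))) = 0/((-4773*1742)) = 0/(-8314566) = 0*(-1/8314566) = 0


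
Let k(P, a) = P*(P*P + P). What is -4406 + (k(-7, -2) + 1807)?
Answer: -2893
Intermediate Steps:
k(P, a) = P*(P + P²) (k(P, a) = P*(P² + P) = P*(P + P²))
-4406 + (k(-7, -2) + 1807) = -4406 + ((-7)²*(1 - 7) + 1807) = -4406 + (49*(-6) + 1807) = -4406 + (-294 + 1807) = -4406 + 1513 = -2893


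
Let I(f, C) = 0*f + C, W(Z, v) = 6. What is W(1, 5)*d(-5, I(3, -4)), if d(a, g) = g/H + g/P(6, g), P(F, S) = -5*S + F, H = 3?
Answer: -116/13 ≈ -8.9231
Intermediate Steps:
I(f, C) = C (I(f, C) = 0 + C = C)
P(F, S) = F - 5*S
d(a, g) = g/3 + g/(6 - 5*g)
W(1, 5)*d(-5, I(3, -4)) = 6*((⅓)*(-4)*(-9 + 5*(-4))/(-6 + 5*(-4))) = 6*((⅓)*(-4)*(-9 - 20)/(-6 - 20)) = 6*((⅓)*(-4)*(-29)/(-26)) = 6*((⅓)*(-4)*(-1/26)*(-29)) = 6*(-58/39) = -116/13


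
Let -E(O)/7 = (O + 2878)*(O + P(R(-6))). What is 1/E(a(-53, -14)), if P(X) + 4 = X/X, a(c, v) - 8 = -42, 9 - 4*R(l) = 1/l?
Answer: 1/736596 ≈ 1.3576e-6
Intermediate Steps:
R(l) = 9/4 - 1/(4*l)
a(c, v) = -34 (a(c, v) = 8 - 42 = -34)
P(X) = -3 (P(X) = -4 + X/X = -4 + 1 = -3)
E(O) = -7*(-3 + O)*(2878 + O) (E(O) = -7*(O + 2878)*(O - 3) = -7*(2878 + O)*(-3 + O) = -7*(-3 + O)*(2878 + O))
1/E(a(-53, -14)) = 1/(60438 - 20125*(-34) - 7*(-34)²) = 1/(60438 + 684250 - 7*1156) = 1/(60438 + 684250 - 8092) = 1/736596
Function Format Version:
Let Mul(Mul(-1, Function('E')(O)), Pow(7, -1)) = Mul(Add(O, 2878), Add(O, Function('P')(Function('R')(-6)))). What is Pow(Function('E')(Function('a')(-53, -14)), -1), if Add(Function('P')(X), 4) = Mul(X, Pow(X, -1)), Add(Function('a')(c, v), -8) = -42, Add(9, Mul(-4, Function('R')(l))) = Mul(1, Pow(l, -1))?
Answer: Rational(1, 736596) ≈ 1.3576e-6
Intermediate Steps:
Function('R')(l) = Add(Rational(9, 4), Mul(Rational(-1, 4), Pow(l, -1))) (Function('R')(l) = Add(Rational(9, 4), Mul(Rational(-1, 4), Mul(1, Pow(l, -1)))) = Add(Rational(9, 4), Mul(Rational(-1, 4), Pow(l, -1))))
Function('a')(c, v) = -34 (Function('a')(c, v) = Add(8, -42) = -34)
Function('P')(X) = -3 (Function('P')(X) = Add(-4, Mul(X, Pow(X, -1))) = Add(-4, 1) = -3)
Function('E')(O) = Mul(-7, Add(-3, O), Add(2878, O)) (Function('E')(O) = Mul(-7, Mul(Add(O, 2878), Add(O, -3))) = Mul(-7, Mul(Add(2878, O), Add(-3, O))) = Mul(-7, Mul(Add(-3, O), Add(2878, O))) = Mul(-7, Add(-3, O), Add(2878, O)))
Pow(Function('E')(Function('a')(-53, -14)), -1) = Pow(Add(60438, Mul(-20125, -34), Mul(-7, Pow(-34, 2))), -1) = Pow(Add(60438, 684250, Mul(-7, 1156)), -1) = Pow(Add(60438, 684250, -8092), -1) = Pow(736596, -1) = Rational(1, 736596)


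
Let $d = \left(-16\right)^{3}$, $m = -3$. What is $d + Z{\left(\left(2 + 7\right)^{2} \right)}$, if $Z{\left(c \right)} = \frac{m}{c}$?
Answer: $- \frac{110593}{27} \approx -4096.0$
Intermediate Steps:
$d = -4096$
$Z{\left(c \right)} = - \frac{3}{c}$
$d + Z{\left(\left(2 + 7\right)^{2} \right)} = -4096 - \frac{3}{\left(2 + 7\right)^{2}} = -4096 - \frac{3}{9^{2}} = -4096 - \frac{3}{81} = -4096 - \frac{1}{27} = - \frac{110593}{27}$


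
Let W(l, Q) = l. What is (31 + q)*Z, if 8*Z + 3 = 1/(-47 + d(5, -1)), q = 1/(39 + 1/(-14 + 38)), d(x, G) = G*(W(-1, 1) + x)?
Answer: -2238467/191148 ≈ -11.711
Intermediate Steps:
d(x, G) = G*(-1 + x)
q = 24/937 (q = 1/(39 + 1/24) = 1/(937/24) = 24/937 ≈ 0.025614)
Z = -77/204 (Z = -3/8 + 1/(8*(-47 - (-1 + 5))) = -3/8 + 1/(8*(-47 - 1*4)) = -3/8 + 1/(8*(-47 - 4)) = -3/8 + (1/8)/(-51) = -3/8 + (1/8)*(-1/51) = -3/8 - 1/408 = -77/204 ≈ -0.37745)
(31 + q)*Z = (31 + 24/937)*(-77/204) = (29071/937)*(-77/204) = -2238467/191148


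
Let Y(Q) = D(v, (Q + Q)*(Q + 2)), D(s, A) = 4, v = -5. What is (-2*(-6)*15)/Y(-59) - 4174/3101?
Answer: 135371/3101 ≈ 43.654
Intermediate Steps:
Y(Q) = 4
(-2*(-6)*15)/Y(-59) - 4174/3101 = (-2*(-6)*15)/4 - 4174/3101 = (12*15)*(1/4) - 4174*1/3101 = 180*(1/4) - 4174/3101 = 45 - 4174/3101 = 135371/3101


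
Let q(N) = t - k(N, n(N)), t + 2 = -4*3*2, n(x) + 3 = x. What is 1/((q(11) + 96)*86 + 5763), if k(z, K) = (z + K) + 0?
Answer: 1/10149 ≈ 9.8532e-5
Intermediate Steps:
n(x) = -3 + x
t = -26 (t = -2 - 4*3*2 = -2 - 12*2 = -2 - 24 = -26)
k(z, K) = K + z (k(z, K) = (K + z) + 0 = K + z)
q(N) = -23 - 2*N (q(N) = -26 - ((-3 + N) + N) = -26 - (-3 + 2*N) = -26 + (3 - 2*N) = -23 - 2*N)
1/((q(11) + 96)*86 + 5763) = 1/(((-23 - 2*11) + 96)*86 + 5763) = 1/(((-23 - 22) + 96)*86 + 5763) = 1/((-45 + 96)*86 + 5763) = 1/(51*86 + 5763) = 1/(4386 + 5763) = 1/10149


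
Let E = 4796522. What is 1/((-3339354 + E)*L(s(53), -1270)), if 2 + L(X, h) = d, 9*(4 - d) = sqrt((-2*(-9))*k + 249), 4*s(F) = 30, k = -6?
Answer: 27/44443624 + 3*sqrt(141)/88887248 ≈ 1.0083e-6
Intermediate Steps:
s(F) = 15/2 (s(F) = (1/4)*30 = 15/2)
d = 4 - sqrt(141)/9 (d = 4 - sqrt(-2*(-9)*(-6) + 249)/9 = 4 - sqrt(18*(-6) + 249)/9 = 4 - sqrt(-108 + 249)/9 = 4 - sqrt(141)/9 ≈ 2.6806)
L(X, h) = 2 - sqrt(141)/9 (L(X, h) = -2 + (4 - sqrt(141)/9) = 2 - sqrt(141)/9)
1/((-3339354 + E)*L(s(53), -1270)) = 1/((-3339354 + 4796522)*(2 - sqrt(141)/9)) = 1/(1457168*(2 - sqrt(141)/9))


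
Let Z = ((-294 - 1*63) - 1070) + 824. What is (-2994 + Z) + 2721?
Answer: -876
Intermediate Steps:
Z = -603 (Z = ((-294 - 63) - 1070) + 824 = (-357 - 1070) + 824 = -1427 + 824 = -603)
(-2994 + Z) + 2721 = (-2994 - 603) + 2721 = -3597 + 2721 = -876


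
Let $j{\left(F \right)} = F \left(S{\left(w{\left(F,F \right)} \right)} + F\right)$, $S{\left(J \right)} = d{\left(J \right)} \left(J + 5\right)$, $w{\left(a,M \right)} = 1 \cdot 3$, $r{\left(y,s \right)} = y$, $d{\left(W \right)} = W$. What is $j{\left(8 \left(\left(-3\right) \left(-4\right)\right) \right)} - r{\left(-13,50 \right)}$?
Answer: $11533$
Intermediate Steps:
$w{\left(a,M \right)} = 3$
$S{\left(J \right)} = J \left(5 + J\right)$ ($S{\left(J \right)} = J \left(J + 5\right) = J \left(5 + J\right)$)
$j{\left(F \right)} = F \left(24 + F\right)$ ($j{\left(F \right)} = F \left(3 \left(5 + 3\right) + F\right) = F \left(3 \cdot 8 + F\right) = F \left(24 + F\right)$)
$j{\left(8 \left(\left(-3\right) \left(-4\right)\right) \right)} - r{\left(-13,50 \right)} = 8 \left(\left(-3\right) \left(-4\right)\right) \left(24 + 8 \left(\left(-3\right) \left(-4\right)\right)\right) - -13 = 8 \cdot 12 \left(24 + 8 \cdot 12\right) + 13 = 96 \left(24 + 96\right) + 13 = 96 \cdot 120 + 13 = 11520 + 13 = 11533$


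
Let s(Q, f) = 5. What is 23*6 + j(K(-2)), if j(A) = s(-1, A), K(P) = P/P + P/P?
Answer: 143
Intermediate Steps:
K(P) = 2 (K(P) = 1 + 1 = 2)
j(A) = 5
23*6 + j(K(-2)) = 23*6 + 5 = 138 + 5 = 143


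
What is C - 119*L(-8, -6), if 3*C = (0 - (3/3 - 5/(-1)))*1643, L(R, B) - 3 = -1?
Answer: -3524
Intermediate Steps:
L(R, B) = 2 (L(R, B) = 3 - 1 = 2)
C = -3286 (C = ((0 - (3/3 - 5/(-1)))*1643)/3 = ((0 - (3*(1/3) - 5*(-1)))*1643)/3 = ((0 - (1 + 5))*1643)/3 = ((0 - 1*6)*1643)/3 = ((0 - 6)*1643)/3 = (-6*1643)/3 = (1/3)*(-9858) = -3286)
C - 119*L(-8, -6) = -3286 - 119*2 = -3286 - 1*238 = -3286 - 238 = -3524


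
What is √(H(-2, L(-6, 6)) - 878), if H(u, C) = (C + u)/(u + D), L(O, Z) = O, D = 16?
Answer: 5*I*√1722/7 ≈ 29.641*I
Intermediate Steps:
H(u, C) = (C + u)/(16 + u) (H(u, C) = (C + u)/(u + 16) = (C + u)/(16 + u))
√(H(-2, L(-6, 6)) - 878) = √((-6 - 2)/(16 - 2) - 878) = √(-8/14 - 878) = √((1/14)*(-8) - 878) = √(-4/7 - 878) = √(-6150/7) = 5*I*√1722/7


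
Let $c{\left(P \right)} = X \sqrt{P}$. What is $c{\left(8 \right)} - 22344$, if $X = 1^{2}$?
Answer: $-22344 + 2 \sqrt{2} \approx -22341.0$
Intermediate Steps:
$X = 1$
$c{\left(P \right)} = \sqrt{P}$ ($c{\left(P \right)} = 1 \sqrt{P} = \sqrt{P}$)
$c{\left(8 \right)} - 22344 = \sqrt{8} - 22344 = 2 \sqrt{2} - 22344 = -22344 + 2 \sqrt{2}$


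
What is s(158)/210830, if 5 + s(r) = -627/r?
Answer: -1417/33311140 ≈ -4.2538e-5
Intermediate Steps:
s(r) = -5 - 627/r
s(158)/210830 = (-5 - 627/158)/210830 = (-5 - 627*1/158)*(1/210830) = (-5 - 627/158)*(1/210830) = -1417/158*1/210830 = -1417/33311140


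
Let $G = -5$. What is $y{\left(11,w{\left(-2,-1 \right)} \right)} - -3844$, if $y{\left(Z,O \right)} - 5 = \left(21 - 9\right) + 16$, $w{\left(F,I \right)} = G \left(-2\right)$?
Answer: $3877$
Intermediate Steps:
$w{\left(F,I \right)} = 10$ ($w{\left(F,I \right)} = \left(-5\right) \left(-2\right) = 10$)
$y{\left(Z,O \right)} = 33$ ($y{\left(Z,O \right)} = 5 + \left(\left(21 - 9\right) + 16\right) = 5 + \left(12 + 16\right) = 5 + 28 = 33$)
$y{\left(11,w{\left(-2,-1 \right)} \right)} - -3844 = 33 - -3844 = 33 + 3844 = 3877$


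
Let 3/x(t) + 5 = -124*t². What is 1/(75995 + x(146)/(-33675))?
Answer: 29669796525/2254756186917376 ≈ 1.3159e-5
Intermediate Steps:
x(t) = 3/(-5 - 124*t²)
1/(75995 + x(146)/(-33675)) = 1/(75995 - 3/(5 + 124*146²)/(-33675)) = 1/(75995 - 3/(5 + 124*21316)*(-1/33675)) = 1/(75995 - 3/(5 + 2643184)*(-1/33675)) = 1/(75995 - 3/2643189*(-1/33675)) = 1/(75995 - 3*1/2643189*(-1/33675)) = 1/(75995 - 1/881063*(-1/33675)) = 1/(75995 + 1/29669796525) = 1/(2254756186917376/29669796525) = 29669796525/2254756186917376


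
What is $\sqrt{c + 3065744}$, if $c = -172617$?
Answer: $\sqrt{2893127} \approx 1700.9$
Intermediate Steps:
$\sqrt{c + 3065744} = \sqrt{-172617 + 3065744} = \sqrt{2893127}$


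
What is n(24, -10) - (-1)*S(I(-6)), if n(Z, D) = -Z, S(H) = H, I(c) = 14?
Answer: -10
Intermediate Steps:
n(24, -10) - (-1)*S(I(-6)) = -1*24 - (-1)*14 = -24 - 1*(-14) = -24 + 14 = -10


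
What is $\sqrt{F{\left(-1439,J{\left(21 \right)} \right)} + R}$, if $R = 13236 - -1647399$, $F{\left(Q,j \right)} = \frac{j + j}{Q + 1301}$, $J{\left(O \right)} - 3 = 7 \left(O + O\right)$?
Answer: $\frac{3 \sqrt{97608182}}{23} \approx 1288.7$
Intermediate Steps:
$J{\left(O \right)} = 3 + 14 O$ ($J{\left(O \right)} = 3 + 7 \left(O + O\right) = 3 + 7 \cdot 2 O = 3 + 14 O$)
$F{\left(Q,j \right)} = \frac{2 j}{1301 + Q}$
$R = 1660635$ ($R = 13236 + 1647399 = 1660635$)
$\sqrt{F{\left(-1439,J{\left(21 \right)} \right)} + R} = \sqrt{\frac{2 \left(3 + 14 \cdot 21\right)}{1301 - 1439} + 1660635} = \sqrt{\frac{2 \left(3 + 294\right)}{-138} + 1660635} = \sqrt{2 \cdot 297 \left(- \frac{1}{138}\right) + 1660635} = \sqrt{- \frac{99}{23} + 1660635} = \sqrt{\frac{38194506}{23}} = \frac{3 \sqrt{97608182}}{23}$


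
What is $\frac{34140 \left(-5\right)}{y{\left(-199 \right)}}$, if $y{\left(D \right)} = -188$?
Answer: $\frac{42675}{47} \approx 907.98$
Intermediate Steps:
$\frac{34140 \left(-5\right)}{y{\left(-199 \right)}} = \frac{34140 \left(-5\right)}{-188} = \left(-170700\right) \left(- \frac{1}{188}\right) = \frac{42675}{47}$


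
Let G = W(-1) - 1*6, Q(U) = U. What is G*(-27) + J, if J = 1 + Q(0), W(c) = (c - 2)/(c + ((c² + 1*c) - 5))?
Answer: 299/2 ≈ 149.50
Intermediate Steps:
W(c) = (-2 + c)/(-5 + c² + 2*c) (W(c) = (-2 + c)/(c + ((c² + c) - 5)) = (-2 + c)/(c + ((c + c²) - 5)) = (-2 + c)/(c + (-5 + c + c²)) = (-2 + c)/(-5 + c² + 2*c))
J = 1 (J = 1 + 0 = 1)
G = -11/2 (G = (-2 - 1)/(-5 + (-1)² + 2*(-1)) - 1*6 = -3/(-5 + 1 - 2) - 6 = -3/(-6) - 6 = -⅙*(-3) - 6 = ½ - 6 = -11/2 ≈ -5.5000)
G*(-27) + J = -11/2*(-27) + 1 = 297/2 + 1 = 299/2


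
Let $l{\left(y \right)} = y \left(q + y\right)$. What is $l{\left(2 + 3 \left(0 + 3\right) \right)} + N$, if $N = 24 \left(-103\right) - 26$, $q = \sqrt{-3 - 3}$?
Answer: $-2377 + 11 i \sqrt{6} \approx -2377.0 + 26.944 i$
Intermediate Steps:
$q = i \sqrt{6}$ ($q = \sqrt{-6} = i \sqrt{6} \approx 2.4495 i$)
$l{\left(y \right)} = y \left(y + i \sqrt{6}\right)$ ($l{\left(y \right)} = y \left(i \sqrt{6} + y\right) = y \left(y + i \sqrt{6}\right)$)
$N = -2498$ ($N = -2472 - 26 = -2498$)
$l{\left(2 + 3 \left(0 + 3\right) \right)} + N = \left(2 + 3 \left(0 + 3\right)\right) \left(\left(2 + 3 \left(0 + 3\right)\right) + i \sqrt{6}\right) - 2498 = \left(2 + 3 \cdot 3\right) \left(\left(2 + 3 \cdot 3\right) + i \sqrt{6}\right) - 2498 = \left(2 + 9\right) \left(\left(2 + 9\right) + i \sqrt{6}\right) - 2498 = 11 \left(11 + i \sqrt{6}\right) - 2498 = \left(121 + 11 i \sqrt{6}\right) - 2498 = -2377 + 11 i \sqrt{6}$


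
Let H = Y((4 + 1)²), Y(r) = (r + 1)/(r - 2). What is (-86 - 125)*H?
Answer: -5486/23 ≈ -238.52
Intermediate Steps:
Y(r) = (1 + r)/(-2 + r)
H = 26/23 (H = (1 + (4 + 1)²)/(-2 + (4 + 1)²) = (1 + 5²)/(-2 + 5²) = (1 + 25)/(-2 + 25) = 26/23 ≈ 1.1304)
(-86 - 125)*H = (-86 - 125)*(26/23) = -211*26/23 = -5486/23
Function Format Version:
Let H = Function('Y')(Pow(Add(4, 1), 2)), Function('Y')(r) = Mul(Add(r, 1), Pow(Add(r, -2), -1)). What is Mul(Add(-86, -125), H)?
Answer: Rational(-5486, 23) ≈ -238.52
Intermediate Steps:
Function('Y')(r) = Mul(Pow(Add(-2, r), -1), Add(1, r)) (Function('Y')(r) = Mul(Add(1, r), Pow(Add(-2, r), -1)) = Mul(Pow(Add(-2, r), -1), Add(1, r)))
H = Rational(26, 23) (H = Mul(Pow(Add(-2, Pow(Add(4, 1), 2)), -1), Add(1, Pow(Add(4, 1), 2))) = Mul(Pow(Add(-2, Pow(5, 2)), -1), Add(1, Pow(5, 2))) = Mul(Pow(Add(-2, 25), -1), Add(1, 25)) = Mul(Pow(23, -1), 26) = Mul(Rational(1, 23), 26) = Rational(26, 23) ≈ 1.1304)
Mul(Add(-86, -125), H) = Mul(Add(-86, -125), Rational(26, 23)) = Mul(-211, Rational(26, 23)) = Rational(-5486, 23)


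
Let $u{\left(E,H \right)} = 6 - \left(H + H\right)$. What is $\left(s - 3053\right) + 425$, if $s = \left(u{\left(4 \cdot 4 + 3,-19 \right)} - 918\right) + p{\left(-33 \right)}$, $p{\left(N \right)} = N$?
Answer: $-3535$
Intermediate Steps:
$u{\left(E,H \right)} = 6 - 2 H$
$s = -907$ ($s = \left(\left(6 - -38\right) - 918\right) - 33 = \left(\left(6 + 38\right) - 918\right) - 33 = \left(44 - 918\right) - 33 = -874 - 33 = -907$)
$\left(s - 3053\right) + 425 = \left(-907 - 3053\right) + 425 = -3960 + 425 = -3535$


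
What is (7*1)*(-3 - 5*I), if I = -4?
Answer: 119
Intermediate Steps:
(7*1)*(-3 - 5*I) = (7*1)*(-3 - 5*(-4)) = 7*(-3 + 20) = 7*17 = 119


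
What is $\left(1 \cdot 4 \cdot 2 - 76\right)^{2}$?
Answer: $4624$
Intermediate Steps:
$\left(1 \cdot 4 \cdot 2 - 76\right)^{2} = \left(4 \cdot 2 - 76\right)^{2} = \left(8 - 76\right)^{2} = \left(-68\right)^{2} = 4624$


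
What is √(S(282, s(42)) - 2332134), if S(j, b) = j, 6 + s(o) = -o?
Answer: 2*I*√582963 ≈ 1527.0*I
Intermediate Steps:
s(o) = -6 - o
√(S(282, s(42)) - 2332134) = √(282 - 2332134) = √(-2331852) = 2*I*√582963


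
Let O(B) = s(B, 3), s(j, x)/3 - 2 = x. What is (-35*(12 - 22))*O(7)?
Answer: 5250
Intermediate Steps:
s(j, x) = 6 + 3*x
O(B) = 15 (O(B) = 6 + 3*3 = 6 + 9 = 15)
(-35*(12 - 22))*O(7) = -35*(12 - 22)*15 = -35*(-10)*15 = 350*15 = 5250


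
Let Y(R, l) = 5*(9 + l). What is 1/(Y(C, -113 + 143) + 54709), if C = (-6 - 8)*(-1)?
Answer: 1/54904 ≈ 1.8214e-5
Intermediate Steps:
C = 14 (C = -14*(-1) = 14)
Y(R, l) = 45 + 5*l
1/(Y(C, -113 + 143) + 54709) = 1/((45 + 5*(-113 + 143)) + 54709) = 1/((45 + 5*30) + 54709) = 1/((45 + 150) + 54709) = 1/(195 + 54709) = 1/54904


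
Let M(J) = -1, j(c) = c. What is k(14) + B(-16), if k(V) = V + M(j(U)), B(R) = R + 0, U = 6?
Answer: -3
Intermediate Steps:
B(R) = R
k(V) = -1 + V (k(V) = V - 1 = -1 + V)
k(14) + B(-16) = (-1 + 14) - 16 = 13 - 16 = -3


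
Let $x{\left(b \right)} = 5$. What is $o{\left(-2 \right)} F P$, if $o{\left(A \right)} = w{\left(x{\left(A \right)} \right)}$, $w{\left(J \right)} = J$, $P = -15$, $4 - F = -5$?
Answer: $-675$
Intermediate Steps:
$F = 9$ ($F = 4 - -5 = 4 + 5 = 9$)
$o{\left(A \right)} = 5$
$o{\left(-2 \right)} F P = 5 \cdot 9 \left(-15\right) = 45 \left(-15\right) = -675$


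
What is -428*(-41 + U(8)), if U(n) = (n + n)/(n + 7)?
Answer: 256372/15 ≈ 17091.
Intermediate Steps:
U(n) = 2*n/(7 + n) (U(n) = (2*n)/(7 + n) = 2*n/(7 + n))
-428*(-41 + U(8)) = -428*(-41 + 2*8/(7 + 8)) = -428*(-41 + 2*8/15) = -428*(-41 + 2*8*(1/15)) = -428*(-41 + 16/15) = -428*(-599/15) = 256372/15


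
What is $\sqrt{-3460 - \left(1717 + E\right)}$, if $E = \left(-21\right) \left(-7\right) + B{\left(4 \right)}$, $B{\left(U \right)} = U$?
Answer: $12 i \sqrt{37} \approx 72.993 i$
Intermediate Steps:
$E = 151$ ($E = \left(-21\right) \left(-7\right) + 4 = 147 + 4 = 151$)
$\sqrt{-3460 - \left(1717 + E\right)} = \sqrt{-3460 - 1868} = \sqrt{-5328} = 12 i \sqrt{37}$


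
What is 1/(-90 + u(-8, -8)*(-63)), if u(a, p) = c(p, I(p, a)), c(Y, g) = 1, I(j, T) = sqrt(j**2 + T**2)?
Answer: -1/153 ≈ -0.0065359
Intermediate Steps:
I(j, T) = sqrt(T**2 + j**2)
u(a, p) = 1
1/(-90 + u(-8, -8)*(-63)) = 1/(-90 + 1*(-63)) = 1/(-90 - 63) = 1/(-153) = -1/153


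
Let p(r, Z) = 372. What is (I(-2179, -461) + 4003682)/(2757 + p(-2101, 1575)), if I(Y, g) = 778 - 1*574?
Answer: 4003886/3129 ≈ 1279.6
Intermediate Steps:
I(Y, g) = 204 (I(Y, g) = 778 - 574 = 204)
(I(-2179, -461) + 4003682)/(2757 + p(-2101, 1575)) = (204 + 4003682)/(2757 + 372) = 4003886/3129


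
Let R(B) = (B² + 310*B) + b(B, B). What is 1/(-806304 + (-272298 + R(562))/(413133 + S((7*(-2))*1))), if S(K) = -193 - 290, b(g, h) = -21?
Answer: -82530/66544225571 ≈ -1.2402e-6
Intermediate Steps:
R(B) = -21 + B² + 310*B (R(B) = (B² + 310*B) - 21 = -21 + B² + 310*B)
S(K) = -483
1/(-806304 + (-272298 + R(562))/(413133 + S((7*(-2))*1))) = 1/(-806304 + (-272298 + (-21 + 562² + 310*562))/(413133 - 483)) = 1/(-806304 + (-272298 + (-21 + 315844 + 174220))/412650) = 1/(-806304 + (-272298 + 490043)*(1/412650)) = 1/(-806304 + 217745*(1/412650)) = 1/(-806304 + 43549/82530) = 1/(-66544225571/82530) = -82530/66544225571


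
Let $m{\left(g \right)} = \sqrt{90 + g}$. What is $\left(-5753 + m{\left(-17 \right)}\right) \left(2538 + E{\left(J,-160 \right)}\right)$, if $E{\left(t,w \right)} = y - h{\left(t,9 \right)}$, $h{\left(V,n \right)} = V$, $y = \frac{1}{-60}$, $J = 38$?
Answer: $- \frac{862944247}{60} + \frac{149999 \sqrt{73}}{60} \approx -1.4361 \cdot 10^{7}$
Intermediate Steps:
$y = - \frac{1}{60} \approx -0.016667$
$E{\left(t,w \right)} = - \frac{1}{60} - t$
$\left(-5753 + m{\left(-17 \right)}\right) \left(2538 + E{\left(J,-160 \right)}\right) = \left(-5753 + \sqrt{90 - 17}\right) \left(2538 - \frac{2281}{60}\right) = \left(-5753 + \sqrt{73}\right) \left(2538 - \frac{2281}{60}\right) = \left(-5753 + \sqrt{73}\right) \frac{149999}{60} = - \frac{862944247}{60} + \frac{149999 \sqrt{73}}{60}$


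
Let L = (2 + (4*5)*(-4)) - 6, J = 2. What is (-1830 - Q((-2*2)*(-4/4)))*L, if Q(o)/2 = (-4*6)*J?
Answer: 145656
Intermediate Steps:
Q(o) = -96 (Q(o) = 2*(-4*6*2) = 2*(-24*2) = 2*(-48) = -96)
L = -84 (L = (2 + 20*(-4)) - 6 = (2 - 80) - 6 = -78 - 6 = -84)
(-1830 - Q((-2*2)*(-4/4)))*L = (-1830 - 1*(-96))*(-84) = (-1830 + 96)*(-84) = -1734*(-84) = 145656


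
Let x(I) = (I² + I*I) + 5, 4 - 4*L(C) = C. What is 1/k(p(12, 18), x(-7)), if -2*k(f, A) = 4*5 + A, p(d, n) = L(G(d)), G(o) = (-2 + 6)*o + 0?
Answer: -2/123 ≈ -0.016260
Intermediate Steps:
G(o) = 4*o (G(o) = 4*o + 0 = 4*o)
L(C) = 1 - C/4
p(d, n) = 1 - d
x(I) = 5 + 2*I² (x(I) = (I² + I²) + 5 = 2*I² + 5 = 5 + 2*I²)
k(f, A) = -10 - A/2 (k(f, A) = -(4*5 + A)/2 = -(20 + A)/2 = -10 - A/2)
1/k(p(12, 18), x(-7)) = 1/(-10 - (5 + 2*(-7)²)/2) = 1/(-10 - (5 + 2*49)/2) = 1/(-10 - (5 + 98)/2) = 1/(-10 - ½*103) = 1/(-10 - 103/2) = 1/(-123/2) = -2/123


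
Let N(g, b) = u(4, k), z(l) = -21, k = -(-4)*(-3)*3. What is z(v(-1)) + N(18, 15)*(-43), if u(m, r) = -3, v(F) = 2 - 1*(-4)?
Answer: 108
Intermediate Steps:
k = -36 (k = -4*3*3 = -12*3 = -36)
v(F) = 6 (v(F) = 2 + 4 = 6)
N(g, b) = -3
z(v(-1)) + N(18, 15)*(-43) = -21 - 3*(-43) = -21 + 129 = 108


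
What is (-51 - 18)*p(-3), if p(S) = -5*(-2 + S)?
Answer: -1725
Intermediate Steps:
p(S) = 10 - 5*S
(-51 - 18)*p(-3) = (-51 - 18)*(10 - 5*(-3)) = -69*(10 + 15) = -69*25 = -1725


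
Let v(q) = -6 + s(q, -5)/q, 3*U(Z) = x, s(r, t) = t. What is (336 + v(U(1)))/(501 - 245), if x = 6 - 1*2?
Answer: 1305/1024 ≈ 1.2744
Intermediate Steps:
x = 4 (x = 6 - 2 = 4)
U(Z) = 4/3 (U(Z) = (⅓)*4 = 4/3)
v(q) = -6 - 5/q
(336 + v(U(1)))/(501 - 245) = (336 + (-6 - 5/4/3))/(501 - 245) = (336 + (-6 - 5*¾))/256 = (336 + (-6 - 15/4))*(1/256) = (336 - 39/4)*(1/256) = (1305/4)*(1/256) = 1305/1024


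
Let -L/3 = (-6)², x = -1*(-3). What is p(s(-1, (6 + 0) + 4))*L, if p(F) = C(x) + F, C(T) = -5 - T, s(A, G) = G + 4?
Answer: -648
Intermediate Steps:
s(A, G) = 4 + G
x = 3
L = -108 (L = -3*(-6)² = -3*36 = -108)
p(F) = -8 + F (p(F) = (-5 - 1*3) + F = (-5 - 3) + F = -8 + F)
p(s(-1, (6 + 0) + 4))*L = (-8 + (4 + ((6 + 0) + 4)))*(-108) = (-8 + (4 + (6 + 4)))*(-108) = (-8 + (4 + 10))*(-108) = (-8 + 14)*(-108) = 6*(-108) = -648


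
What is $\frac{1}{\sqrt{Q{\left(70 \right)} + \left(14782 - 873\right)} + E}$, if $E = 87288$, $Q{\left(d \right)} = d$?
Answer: $\frac{87288}{7619180965} - \frac{\sqrt{13979}}{7619180965} \approx 1.1441 \cdot 10^{-5}$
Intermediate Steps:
$\frac{1}{\sqrt{Q{\left(70 \right)} + \left(14782 - 873\right)} + E} = \frac{1}{\sqrt{70 + \left(14782 - 873\right)} + 87288} = \frac{1}{\sqrt{70 + 13909} + 87288} = \frac{1}{\sqrt{13979} + 87288} = \frac{1}{87288 + \sqrt{13979}}$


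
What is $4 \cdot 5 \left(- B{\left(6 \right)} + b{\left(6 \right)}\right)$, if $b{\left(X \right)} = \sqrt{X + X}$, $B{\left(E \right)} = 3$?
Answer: $-60 + 40 \sqrt{3} \approx 9.282$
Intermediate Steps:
$b{\left(X \right)} = \sqrt{2} \sqrt{X}$ ($b{\left(X \right)} = \sqrt{2 X} = \sqrt{2} \sqrt{X}$)
$4 \cdot 5 \left(- B{\left(6 \right)} + b{\left(6 \right)}\right) = 4 \cdot 5 \left(\left(-1\right) 3 + \sqrt{2} \sqrt{6}\right) = 20 \left(-3 + 2 \sqrt{3}\right) = -60 + 40 \sqrt{3}$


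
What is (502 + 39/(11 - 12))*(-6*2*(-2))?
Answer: 11112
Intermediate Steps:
(502 + 39/(11 - 12))*(-6*2*(-2)) = (502 + 39/(-1))*(-12*(-2)) = (502 + 39*(-1))*24 = (502 - 39)*24 = 463*24 = 11112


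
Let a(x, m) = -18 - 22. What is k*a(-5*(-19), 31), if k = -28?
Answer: 1120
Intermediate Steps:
a(x, m) = -40
k*a(-5*(-19), 31) = -28*(-40) = 1120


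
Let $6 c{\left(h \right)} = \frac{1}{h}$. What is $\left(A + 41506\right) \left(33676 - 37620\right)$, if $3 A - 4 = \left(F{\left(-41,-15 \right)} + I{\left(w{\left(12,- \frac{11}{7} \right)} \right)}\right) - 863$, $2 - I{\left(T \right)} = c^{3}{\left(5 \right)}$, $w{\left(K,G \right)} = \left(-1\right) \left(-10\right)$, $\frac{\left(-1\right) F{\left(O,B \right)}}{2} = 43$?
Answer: $- \frac{1644906824507}{10125} \approx -1.6246 \cdot 10^{8}$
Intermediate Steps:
$F{\left(O,B \right)} = -86$ ($F{\left(O,B \right)} = \left(-2\right) 43 = -86$)
$c{\left(h \right)} = \frac{1}{6 h}$
$w{\left(K,G \right)} = 10$
$I{\left(T \right)} = \frac{53999}{27000}$ ($I{\left(T \right)} = 2 - \left(\frac{1}{6 \cdot 5}\right)^{3} = 2 - \left(\frac{1}{6} \cdot \frac{1}{5}\right)^{3} = 2 - \left(\frac{1}{30}\right)^{3} = 2 - \frac{1}{27000} = \frac{53999}{27000}$)
$A = - \frac{25461001}{81000}$ ($A = \frac{4}{3} + \frac{\left(-86 + \frac{53999}{27000}\right) - 863}{3} = \frac{4}{3} + \frac{- \frac{2268001}{27000} - 863}{3} = \frac{4}{3} + \frac{1}{3} \left(- \frac{25569001}{27000}\right) = \frac{4}{3} - \frac{25569001}{81000} = - \frac{25461001}{81000} \approx -314.33$)
$\left(A + 41506\right) \left(33676 - 37620\right) = \left(- \frac{25461001}{81000} + 41506\right) \left(33676 - 37620\right) = \frac{3336524999}{81000} \left(-3944\right) = - \frac{1644906824507}{10125}$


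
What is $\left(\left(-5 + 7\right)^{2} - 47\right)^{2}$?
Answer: $1849$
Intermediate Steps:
$\left(\left(-5 + 7\right)^{2} - 47\right)^{2} = \left(2^{2} - 47\right)^{2} = \left(4 - 47\right)^{2} = \left(-43\right)^{2} = 1849$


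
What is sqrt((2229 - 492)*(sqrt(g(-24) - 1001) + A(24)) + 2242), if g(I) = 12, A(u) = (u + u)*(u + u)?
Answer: sqrt(4004290 + 1737*I*sqrt(989)) ≈ 2001.1 + 13.65*I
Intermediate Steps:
A(u) = 4*u**2 (A(u) = (2*u)*(2*u) = 4*u**2)
sqrt((2229 - 492)*(sqrt(g(-24) - 1001) + A(24)) + 2242) = sqrt((2229 - 492)*(sqrt(12 - 1001) + 4*24**2) + 2242) = sqrt(1737*(sqrt(-989) + 4*576) + 2242) = sqrt(1737*(I*sqrt(989) + 2304) + 2242) = sqrt(1737*(2304 + I*sqrt(989)) + 2242) = sqrt((4002048 + 1737*I*sqrt(989)) + 2242) = sqrt(4004290 + 1737*I*sqrt(989))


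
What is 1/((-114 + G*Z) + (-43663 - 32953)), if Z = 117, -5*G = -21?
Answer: -5/381193 ≈ -1.3117e-5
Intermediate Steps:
G = 21/5 (G = -1/5*(-21) = 21/5 ≈ 4.2000)
1/((-114 + G*Z) + (-43663 - 32953)) = 1/((-114 + (21/5)*117) + (-43663 - 32953)) = 1/((-114 + 2457/5) - 76616) = 1/(1887/5 - 76616) = 1/(-381193/5) = -5/381193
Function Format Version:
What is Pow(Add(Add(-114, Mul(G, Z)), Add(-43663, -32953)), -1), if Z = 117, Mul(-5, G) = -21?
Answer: Rational(-5, 381193) ≈ -1.3117e-5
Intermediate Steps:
G = Rational(21, 5) (G = Mul(Rational(-1, 5), -21) = Rational(21, 5) ≈ 4.2000)
Pow(Add(Add(-114, Mul(G, Z)), Add(-43663, -32953)), -1) = Pow(Add(Add(-114, Mul(Rational(21, 5), 117)), Add(-43663, -32953)), -1) = Pow(Add(Add(-114, Rational(2457, 5)), -76616), -1) = Pow(Add(Rational(1887, 5), -76616), -1) = Pow(Rational(-381193, 5), -1) = Rational(-5, 381193)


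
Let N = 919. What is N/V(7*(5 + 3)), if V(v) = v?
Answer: 919/56 ≈ 16.411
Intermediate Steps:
N/V(7*(5 + 3)) = 919/((7*(5 + 3))) = 919/((7*8)) = 919/56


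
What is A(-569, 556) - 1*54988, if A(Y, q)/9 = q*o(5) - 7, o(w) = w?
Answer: -30031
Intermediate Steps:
A(Y, q) = -63 + 45*q (A(Y, q) = 9*(q*5 - 7) = 9*(5*q - 7) = 9*(-7 + 5*q) = -63 + 45*q)
A(-569, 556) - 1*54988 = (-63 + 45*556) - 1*54988 = (-63 + 25020) - 54988 = 24957 - 54988 = -30031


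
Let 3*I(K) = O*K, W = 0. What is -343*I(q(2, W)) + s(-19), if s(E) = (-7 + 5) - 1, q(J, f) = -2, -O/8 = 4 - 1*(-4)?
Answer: -43913/3 ≈ -14638.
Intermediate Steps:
O = -64 (O = -8*(4 - 1*(-4)) = -8*(4 + 4) = -8*8 = -64)
s(E) = -3 (s(E) = -2 - 1 = -3)
I(K) = -64*K/3 (I(K) = (-64*K)/3 = -64*K/3)
-343*I(q(2, W)) + s(-19) = -(-21952)*(-2)/3 - 3 = -343*128/3 - 3 = -43904/3 - 3 = -43913/3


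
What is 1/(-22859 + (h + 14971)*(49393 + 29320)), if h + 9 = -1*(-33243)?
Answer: 1/3794337306 ≈ 2.6355e-10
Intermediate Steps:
h = 33234 (h = -9 - 1*(-33243) = -9 + 33243 = 33234)
1/(-22859 + (h + 14971)*(49393 + 29320)) = 1/(-22859 + (33234 + 14971)*(49393 + 29320)) = 1/(-22859 + 48205*78713) = 1/(-22859 + 3794360165) = 1/3794337306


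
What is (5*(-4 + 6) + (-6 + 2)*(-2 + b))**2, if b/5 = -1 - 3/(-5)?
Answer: 676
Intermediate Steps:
b = -2 (b = 5*(-1 - 3/(-5)) = 5*(-1 - 3*(-1)/5) = 5*(-1 - 1*(-3/5)) = 5*(-1 + 3/5) = 5*(-2/5) = -2)
(5*(-4 + 6) + (-6 + 2)*(-2 + b))**2 = (5*(-4 + 6) + (-6 + 2)*(-2 - 2))**2 = (5*2 - 4*(-4))**2 = (10 + 16)**2 = 26**2 = 676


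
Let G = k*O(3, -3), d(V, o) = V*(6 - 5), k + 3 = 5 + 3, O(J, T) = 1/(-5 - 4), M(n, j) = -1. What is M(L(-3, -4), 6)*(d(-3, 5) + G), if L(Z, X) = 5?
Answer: 32/9 ≈ 3.5556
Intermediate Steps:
O(J, T) = -⅑ (O(J, T) = 1/(-9) = -⅑)
k = 5 (k = -3 + (5 + 3) = -3 + 8 = 5)
d(V, o) = V (d(V, o) = V*1 = V)
G = -5/9 (G = 5*(-⅑) = -5/9 ≈ -0.55556)
M(L(-3, -4), 6)*(d(-3, 5) + G) = -(-3 - 5/9) = -1*(-32/9) = 32/9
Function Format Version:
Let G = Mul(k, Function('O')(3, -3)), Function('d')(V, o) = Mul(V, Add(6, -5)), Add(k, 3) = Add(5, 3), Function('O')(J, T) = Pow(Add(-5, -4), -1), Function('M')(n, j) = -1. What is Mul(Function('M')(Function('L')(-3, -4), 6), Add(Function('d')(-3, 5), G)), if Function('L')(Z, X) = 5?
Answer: Rational(32, 9) ≈ 3.5556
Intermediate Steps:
Function('O')(J, T) = Rational(-1, 9) (Function('O')(J, T) = Pow(-9, -1) = Rational(-1, 9))
k = 5 (k = Add(-3, Add(5, 3)) = Add(-3, 8) = 5)
Function('d')(V, o) = V (Function('d')(V, o) = Mul(V, 1) = V)
G = Rational(-5, 9) (G = Mul(5, Rational(-1, 9)) = Rational(-5, 9) ≈ -0.55556)
Mul(Function('M')(Function('L')(-3, -4), 6), Add(Function('d')(-3, 5), G)) = Mul(-1, Add(-3, Rational(-5, 9))) = Mul(-1, Rational(-32, 9)) = Rational(32, 9)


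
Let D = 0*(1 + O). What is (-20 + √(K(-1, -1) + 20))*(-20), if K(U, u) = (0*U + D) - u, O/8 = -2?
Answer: 400 - 20*√21 ≈ 308.35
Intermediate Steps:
O = -16 (O = 8*(-2) = -16)
D = 0 (D = 0*(1 - 16) = 0*(-15) = 0)
K(U, u) = -u (K(U, u) = (0*U + 0) - u = (0 + 0) - u = 0 - u = -u)
(-20 + √(K(-1, -1) + 20))*(-20) = (-20 + √(-1*(-1) + 20))*(-20) = (-20 + √(1 + 20))*(-20) = (-20 + √21)*(-20) = 400 - 20*√21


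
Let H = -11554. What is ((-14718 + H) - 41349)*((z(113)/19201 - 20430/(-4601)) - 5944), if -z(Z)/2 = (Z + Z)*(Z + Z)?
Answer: 35514094656100986/88343801 ≈ 4.0200e+8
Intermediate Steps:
z(Z) = -8*Z² (z(Z) = -2*(Z + Z)*(Z + Z) = -2*2*Z*2*Z = -8*Z²)
((-14718 + H) - 41349)*((z(113)/19201 - 20430/(-4601)) - 5944) = ((-14718 - 11554) - 41349)*((-8*113²/19201 - 20430/(-4601)) - 5944) = (-26272 - 41349)*((-8*12769*(1/19201) - 20430*(-1/4601)) - 5944) = -67621*((-102152*1/19201 + 20430/4601) - 5944) = -67621*((-102152/19201 + 20430/4601) - 5944) = -67621*(-77724922/88343801 - 5944) = -67621*(-525193278066/88343801) = 35514094656100986/88343801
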